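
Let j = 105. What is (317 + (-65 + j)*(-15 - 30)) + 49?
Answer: -1434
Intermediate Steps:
(317 + (-65 + j)*(-15 - 30)) + 49 = (317 + (-65 + 105)*(-15 - 30)) + 49 = (317 + 40*(-45)) + 49 = (317 - 1800) + 49 = -1483 + 49 = -1434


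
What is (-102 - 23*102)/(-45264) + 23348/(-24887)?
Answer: -506047/572401 ≈ -0.88408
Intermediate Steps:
(-102 - 23*102)/(-45264) + 23348/(-24887) = (-102 - 2346)*(-1/45264) + 23348*(-1/24887) = -2448*(-1/45264) - 23348/24887 = 51/943 - 23348/24887 = -506047/572401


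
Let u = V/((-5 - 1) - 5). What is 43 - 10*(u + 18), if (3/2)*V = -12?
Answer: -1587/11 ≈ -144.27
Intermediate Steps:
V = -8 (V = (⅔)*(-12) = -8)
u = 8/11 (u = -8/((-5 - 1) - 5) = -8/(-6 - 5) = -8/(-11) = -8*(-1/11) = 8/11 ≈ 0.72727)
43 - 10*(u + 18) = 43 - 10*(8/11 + 18) = 43 - 10*206/11 = 43 - 2060/11 = -1587/11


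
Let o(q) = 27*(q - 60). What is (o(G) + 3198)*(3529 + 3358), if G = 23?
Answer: 15144513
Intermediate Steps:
o(q) = -1620 + 27*q (o(q) = 27*(-60 + q) = -1620 + 27*q)
(o(G) + 3198)*(3529 + 3358) = ((-1620 + 27*23) + 3198)*(3529 + 3358) = ((-1620 + 621) + 3198)*6887 = (-999 + 3198)*6887 = 2199*6887 = 15144513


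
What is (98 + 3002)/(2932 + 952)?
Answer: 775/971 ≈ 0.79815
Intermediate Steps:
(98 + 3002)/(2932 + 952) = 3100/3884 = 3100*(1/3884) = 775/971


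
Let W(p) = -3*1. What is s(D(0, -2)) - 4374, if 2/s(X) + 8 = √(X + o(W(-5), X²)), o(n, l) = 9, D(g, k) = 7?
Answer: -8749/2 ≈ -4374.5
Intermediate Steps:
W(p) = -3
s(X) = 2/(-8 + √(9 + X)) (s(X) = 2/(-8 + √(X + 9)) = 2/(-8 + √(9 + X)))
s(D(0, -2)) - 4374 = 2/(-8 + √(9 + 7)) - 4374 = 2/(-8 + √16) - 4374 = 2/(-8 + 4) - 4374 = 2/(-4) - 4374 = 2*(-¼) - 4374 = -½ - 4374 = -8749/2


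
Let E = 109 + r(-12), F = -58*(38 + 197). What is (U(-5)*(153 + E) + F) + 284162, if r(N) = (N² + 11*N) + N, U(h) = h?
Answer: 269222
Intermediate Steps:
F = -13630 (F = -58*235 = -13630)
r(N) = N² + 12*N
E = 109 (E = 109 - 12*(12 - 12) = 109 - 12*0 = 109 + 0 = 109)
(U(-5)*(153 + E) + F) + 284162 = (-5*(153 + 109) - 13630) + 284162 = (-5*262 - 13630) + 284162 = (-1310 - 13630) + 284162 = -14940 + 284162 = 269222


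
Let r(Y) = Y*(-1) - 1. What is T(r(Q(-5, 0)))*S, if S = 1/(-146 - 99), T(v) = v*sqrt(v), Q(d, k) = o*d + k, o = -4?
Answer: 3*I*sqrt(21)/35 ≈ 0.39279*I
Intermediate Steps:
Q(d, k) = k - 4*d (Q(d, k) = -4*d + k = k - 4*d)
r(Y) = -1 - Y (r(Y) = -Y - 1 = -1 - Y)
T(v) = v**(3/2)
S = -1/245 (S = 1/(-245) = -1/245 ≈ -0.0040816)
T(r(Q(-5, 0)))*S = (-1 - (0 - 4*(-5)))**(3/2)*(-1/245) = (-1 - (0 + 20))**(3/2)*(-1/245) = (-1 - 1*20)**(3/2)*(-1/245) = (-1 - 20)**(3/2)*(-1/245) = (-21)**(3/2)*(-1/245) = -21*I*sqrt(21)*(-1/245) = 3*I*sqrt(21)/35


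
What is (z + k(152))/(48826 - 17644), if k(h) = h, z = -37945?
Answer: -37793/31182 ≈ -1.2120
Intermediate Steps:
(z + k(152))/(48826 - 17644) = (-37945 + 152)/(48826 - 17644) = -37793/31182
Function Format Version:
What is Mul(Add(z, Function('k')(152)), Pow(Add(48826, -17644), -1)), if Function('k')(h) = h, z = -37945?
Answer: Rational(-37793, 31182) ≈ -1.2120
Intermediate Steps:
Mul(Add(z, Function('k')(152)), Pow(Add(48826, -17644), -1)) = Mul(Add(-37945, 152), Pow(Add(48826, -17644), -1)) = Mul(-37793, Pow(31182, -1)) = Mul(-37793, Rational(1, 31182)) = Rational(-37793, 31182)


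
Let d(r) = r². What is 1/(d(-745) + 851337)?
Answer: 1/1406362 ≈ 7.1105e-7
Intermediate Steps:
1/(d(-745) + 851337) = 1/((-745)² + 851337) = 1/(555025 + 851337) = 1/1406362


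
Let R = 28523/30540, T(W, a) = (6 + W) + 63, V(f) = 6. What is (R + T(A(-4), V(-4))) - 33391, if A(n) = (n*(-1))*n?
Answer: -1018113997/30540 ≈ -33337.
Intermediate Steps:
A(n) = -n**2 (A(n) = (-n)*n = -n**2)
T(W, a) = 69 + W
R = 28523/30540 (R = 28523*(1/30540) = 28523/30540 ≈ 0.93396)
(R + T(A(-4), V(-4))) - 33391 = (28523/30540 + (69 - 1*(-4)**2)) - 33391 = (28523/30540 + (69 - 1*16)) - 33391 = (28523/30540 + (69 - 16)) - 33391 = (28523/30540 + 53) - 33391 = 1647143/30540 - 33391 = -1018113997/30540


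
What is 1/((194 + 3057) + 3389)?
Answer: 1/6640 ≈ 0.00015060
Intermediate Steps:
1/((194 + 3057) + 3389) = 1/(3251 + 3389) = 1/6640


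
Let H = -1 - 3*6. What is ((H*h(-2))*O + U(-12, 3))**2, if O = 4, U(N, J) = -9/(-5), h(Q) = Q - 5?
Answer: 7123561/25 ≈ 2.8494e+5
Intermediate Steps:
h(Q) = -5 + Q
U(N, J) = 9/5 (U(N, J) = -9*(-1/5) = 9/5)
H = -19 (H = -1 - 18 = -19)
((H*h(-2))*O + U(-12, 3))**2 = (-19*(-5 - 2)*4 + 9/5)**2 = (-19*(-7)*4 + 9/5)**2 = (133*4 + 9/5)**2 = (532 + 9/5)**2 = (2669/5)**2 = 7123561/25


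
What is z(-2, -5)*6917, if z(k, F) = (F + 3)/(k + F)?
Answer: 13834/7 ≈ 1976.3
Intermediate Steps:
z(k, F) = (3 + F)/(F + k)
z(-2, -5)*6917 = ((3 - 5)/(-5 - 2))*6917 = (-2/(-7))*6917 = -⅐*(-2)*6917 = (2/7)*6917 = 13834/7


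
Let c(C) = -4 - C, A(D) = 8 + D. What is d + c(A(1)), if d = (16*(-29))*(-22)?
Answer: 10195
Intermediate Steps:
d = 10208 (d = -464*(-22) = 10208)
d + c(A(1)) = 10208 + (-4 - (8 + 1)) = 10208 + (-4 - 1*9) = 10208 + (-4 - 9) = 10208 - 13 = 10195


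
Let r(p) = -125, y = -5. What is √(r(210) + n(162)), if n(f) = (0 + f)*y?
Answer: I*√935 ≈ 30.578*I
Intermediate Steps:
n(f) = -5*f (n(f) = (0 + f)*(-5) = f*(-5) = -5*f)
√(r(210) + n(162)) = √(-125 - 5*162) = √(-125 - 810) = √(-935) = I*√935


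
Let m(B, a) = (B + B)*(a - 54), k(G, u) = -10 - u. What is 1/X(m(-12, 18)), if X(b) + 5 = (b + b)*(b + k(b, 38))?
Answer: 1/1410043 ≈ 7.0920e-7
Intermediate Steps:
m(B, a) = 2*B*(-54 + a) (m(B, a) = (2*B)*(-54 + a) = 2*B*(-54 + a))
X(b) = -5 + 2*b*(-48 + b) (X(b) = -5 + (b + b)*(b + (-10 - 1*38)) = -5 + (2*b)*(b + (-10 - 38)) = -5 + (2*b)*(b - 48) = -5 + (2*b)*(-48 + b) = -5 + 2*b*(-48 + b))
1/X(m(-12, 18)) = 1/(-5 - 192*(-12)*(-54 + 18) + 2*(2*(-12)*(-54 + 18))²) = 1/(-5 - 192*(-12)*(-36) + 2*(2*(-12)*(-36))²) = 1/(-5 - 96*864 + 2*864²) = 1/(-5 - 82944 + 2*746496) = 1/(-5 - 82944 + 1492992) = 1/1410043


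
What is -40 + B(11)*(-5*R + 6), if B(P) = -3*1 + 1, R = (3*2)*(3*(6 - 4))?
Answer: 308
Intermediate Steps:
R = 36 (R = 6*(3*2) = 6*6 = 36)
B(P) = -2 (B(P) = -3 + 1 = -2)
-40 + B(11)*(-5*R + 6) = -40 - 2*(-5*36 + 6) = -40 - 2*(-180 + 6) = -40 - 2*(-174) = -40 + 348 = 308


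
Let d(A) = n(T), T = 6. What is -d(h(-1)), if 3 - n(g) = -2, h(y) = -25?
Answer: -5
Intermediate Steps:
n(g) = 5 (n(g) = 3 - 1*(-2) = 3 + 2 = 5)
d(A) = 5
-d(h(-1)) = -1*5 = -5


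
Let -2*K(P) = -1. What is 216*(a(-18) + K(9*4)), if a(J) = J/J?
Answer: 324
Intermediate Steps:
a(J) = 1
K(P) = 1/2 (K(P) = -1/2*(-1) = 1/2)
216*(a(-18) + K(9*4)) = 216*(1 + 1/2) = 216*(3/2) = 324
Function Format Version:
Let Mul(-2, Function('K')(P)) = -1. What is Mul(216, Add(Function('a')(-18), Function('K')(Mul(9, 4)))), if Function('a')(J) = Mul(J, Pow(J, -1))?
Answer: 324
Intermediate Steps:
Function('a')(J) = 1
Function('K')(P) = Rational(1, 2) (Function('K')(P) = Mul(Rational(-1, 2), -1) = Rational(1, 2))
Mul(216, Add(Function('a')(-18), Function('K')(Mul(9, 4)))) = Mul(216, Add(1, Rational(1, 2))) = Mul(216, Rational(3, 2)) = 324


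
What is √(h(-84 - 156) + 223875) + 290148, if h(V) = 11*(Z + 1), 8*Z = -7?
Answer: 290148 + √3582022/4 ≈ 2.9062e+5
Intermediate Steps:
Z = -7/8 (Z = (⅛)*(-7) = -7/8 ≈ -0.87500)
h(V) = 11/8 (h(V) = 11*(-7/8 + 1) = 11*(⅛) = 11/8)
√(h(-84 - 156) + 223875) + 290148 = √(11/8 + 223875) + 290148 = √(1791011/8) + 290148 = √3582022/4 + 290148 = 290148 + √3582022/4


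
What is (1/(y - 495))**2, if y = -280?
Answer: 1/600625 ≈ 1.6649e-6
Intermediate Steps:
(1/(y - 495))**2 = (1/(-280 - 495))**2 = (1/(-775))**2 = (-1/775)**2 = 1/600625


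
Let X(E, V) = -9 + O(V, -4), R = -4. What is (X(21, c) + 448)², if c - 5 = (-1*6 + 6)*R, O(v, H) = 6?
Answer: 198025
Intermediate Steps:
c = 5 (c = 5 + (-1*6 + 6)*(-4) = 5 + (-6 + 6)*(-4) = 5 + 0*(-4) = 5 + 0 = 5)
X(E, V) = -3 (X(E, V) = -9 + 6 = -3)
(X(21, c) + 448)² = (-3 + 448)² = 445² = 198025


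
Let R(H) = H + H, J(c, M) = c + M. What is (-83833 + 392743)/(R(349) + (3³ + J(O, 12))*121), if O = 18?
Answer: 8826/217 ≈ 40.673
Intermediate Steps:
J(c, M) = M + c
R(H) = 2*H
(-83833 + 392743)/(R(349) + (3³ + J(O, 12))*121) = (-83833 + 392743)/(2*349 + (3³ + (12 + 18))*121) = 308910/(698 + (27 + 30)*121) = 308910/(698 + 57*121) = 308910/(698 + 6897) = 308910/7595 = 308910*(1/7595) = 8826/217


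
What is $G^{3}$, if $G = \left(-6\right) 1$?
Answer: $-216$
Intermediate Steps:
$G = -6$
$G^{3} = \left(-6\right)^{3} = -216$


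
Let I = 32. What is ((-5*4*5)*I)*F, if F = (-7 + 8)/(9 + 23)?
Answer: -100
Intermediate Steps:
F = 1/32 ≈ 0.031250
((-5*4*5)*I)*F = ((-5*4*5)*32)*(1/32) = (-20*5*32)*(1/32) = -100*32*(1/32) = -3200*1/32 = -100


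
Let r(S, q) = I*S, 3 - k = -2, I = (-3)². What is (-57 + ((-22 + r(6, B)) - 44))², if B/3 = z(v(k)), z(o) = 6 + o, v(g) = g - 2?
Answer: 4761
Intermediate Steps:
I = 9
k = 5 (k = 3 - 1*(-2) = 3 + 2 = 5)
v(g) = -2 + g
B = 27 (B = 3*(6 + (-2 + 5)) = 3*(6 + 3) = 3*9 = 27)
r(S, q) = 9*S
(-57 + ((-22 + r(6, B)) - 44))² = (-57 + ((-22 + 9*6) - 44))² = (-57 + ((-22 + 54) - 44))² = (-57 + (32 - 44))² = (-57 - 12)² = (-69)² = 4761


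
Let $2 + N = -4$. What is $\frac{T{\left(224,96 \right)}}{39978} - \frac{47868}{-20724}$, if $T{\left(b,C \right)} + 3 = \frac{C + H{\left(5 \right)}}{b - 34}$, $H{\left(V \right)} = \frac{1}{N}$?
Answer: $\frac{36358688513}{15741577368} \approx 2.3097$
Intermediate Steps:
$N = -6$ ($N = -2 - 4 = -6$)
$H{\left(V \right)} = - \frac{1}{6}$ ($H{\left(V \right)} = \frac{1}{-6} = - \frac{1}{6}$)
$T{\left(b,C \right)} = -3 + \frac{- \frac{1}{6} + C}{-34 + b}$ ($T{\left(b,C \right)} = -3 + \frac{C - \frac{1}{6}}{b - 34} = -3 + \frac{- \frac{1}{6} + C}{-34 + b}$)
$\frac{T{\left(224,96 \right)}}{39978} - \frac{47868}{-20724} = \frac{\frac{1}{-34 + 224} \left(\frac{611}{6} + 96 - 672\right)}{39978} - \frac{47868}{-20724} = \frac{\frac{611}{6} + 96 - 672}{190} \cdot \frac{1}{39978} - - \frac{3989}{1727} = \frac{1}{190} \left(- \frac{2845}{6}\right) \frac{1}{39978} + \frac{3989}{1727} = \left(- \frac{569}{228}\right) \frac{1}{39978} + \frac{3989}{1727} = - \frac{569}{9114984} + \frac{3989}{1727} = \frac{36358688513}{15741577368}$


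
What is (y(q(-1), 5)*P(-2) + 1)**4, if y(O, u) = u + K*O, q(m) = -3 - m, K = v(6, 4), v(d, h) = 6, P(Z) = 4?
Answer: 531441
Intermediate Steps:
K = 6
y(O, u) = u + 6*O
(y(q(-1), 5)*P(-2) + 1)**4 = ((5 + 6*(-3 - 1*(-1)))*4 + 1)**4 = ((5 + 6*(-3 + 1))*4 + 1)**4 = ((5 + 6*(-2))*4 + 1)**4 = ((5 - 12)*4 + 1)**4 = (-7*4 + 1)**4 = (-28 + 1)**4 = (-27)**4 = 531441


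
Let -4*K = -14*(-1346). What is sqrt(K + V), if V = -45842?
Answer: 3*I*sqrt(5617) ≈ 224.84*I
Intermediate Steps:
K = -4711 (K = -(-7)*(-1346)/2 = -1/4*18844 = -4711)
sqrt(K + V) = sqrt(-4711 - 45842) = sqrt(-50553) = 3*I*sqrt(5617)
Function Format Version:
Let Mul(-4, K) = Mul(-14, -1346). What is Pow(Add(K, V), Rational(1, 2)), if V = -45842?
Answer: Mul(3, I, Pow(5617, Rational(1, 2))) ≈ Mul(224.84, I)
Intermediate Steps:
K = -4711 (K = Mul(Rational(-1, 4), Mul(-14, -1346)) = Mul(Rational(-1, 4), 18844) = -4711)
Pow(Add(K, V), Rational(1, 2)) = Pow(Add(-4711, -45842), Rational(1, 2)) = Pow(-50553, Rational(1, 2)) = Mul(3, I, Pow(5617, Rational(1, 2)))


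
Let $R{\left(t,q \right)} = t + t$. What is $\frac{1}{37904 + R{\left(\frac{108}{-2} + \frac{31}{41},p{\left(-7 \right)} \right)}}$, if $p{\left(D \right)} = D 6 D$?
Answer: $\frac{41}{1549698} \approx 2.6457 \cdot 10^{-5}$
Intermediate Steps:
$p{\left(D \right)} = 6 D^{2}$ ($p{\left(D \right)} = 6 D D = 6 D^{2}$)
$R{\left(t,q \right)} = 2 t$
$\frac{1}{37904 + R{\left(\frac{108}{-2} + \frac{31}{41},p{\left(-7 \right)} \right)}} = \frac{1}{37904 + 2 \left(\frac{108}{-2} + \frac{31}{41}\right)} = \frac{1}{37904 + 2 \left(108 \left(- \frac{1}{2}\right) + 31 \cdot \frac{1}{41}\right)} = \frac{1}{37904 + 2 \left(-54 + \frac{31}{41}\right)} = \frac{1}{37904 + 2 \left(- \frac{2183}{41}\right)} = \frac{1}{37904 - \frac{4366}{41}} = \frac{1}{\frac{1549698}{41}} = \frac{41}{1549698}$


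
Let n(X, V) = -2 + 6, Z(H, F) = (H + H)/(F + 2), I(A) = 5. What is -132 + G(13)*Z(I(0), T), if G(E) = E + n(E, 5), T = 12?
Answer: -839/7 ≈ -119.86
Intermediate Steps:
Z(H, F) = 2*H/(2 + F) (Z(H, F) = (2*H)/(2 + F) = 2*H/(2 + F))
n(X, V) = 4
G(E) = 4 + E (G(E) = E + 4 = 4 + E)
-132 + G(13)*Z(I(0), T) = -132 + (4 + 13)*(2*5/(2 + 12)) = -132 + 17*(2*5/14) = -132 + 17*(2*5*(1/14)) = -132 + 17*(5/7) = -132 + 85/7 = -839/7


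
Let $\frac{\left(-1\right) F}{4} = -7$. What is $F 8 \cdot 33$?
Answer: $7392$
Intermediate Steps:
$F = 28$ ($F = \left(-4\right) \left(-7\right) = 28$)
$F 8 \cdot 33 = 28 \cdot 8 \cdot 33 = 224 \cdot 33 = 7392$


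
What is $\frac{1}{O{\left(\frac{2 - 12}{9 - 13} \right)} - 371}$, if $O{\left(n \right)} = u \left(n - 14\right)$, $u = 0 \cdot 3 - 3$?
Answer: $- \frac{2}{673} \approx -0.0029718$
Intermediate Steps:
$u = -3$ ($u = 0 - 3 = -3$)
$O{\left(n \right)} = 42 - 3 n$ ($O{\left(n \right)} = - 3 \left(n - 14\right) = - 3 \left(-14 + n\right) = 42 - 3 n$)
$\frac{1}{O{\left(\frac{2 - 12}{9 - 13} \right)} - 371} = \frac{1}{\left(42 - 3 \frac{2 - 12}{9 - 13}\right) - 371} = \frac{1}{\left(42 - 3 \left(- \frac{10}{-4}\right)\right) - 371} = \frac{1}{\left(42 - 3 \left(\left(-10\right) \left(- \frac{1}{4}\right)\right)\right) - 371} = \frac{1}{\left(42 - \frac{15}{2}\right) - 371} = \frac{1}{\frac{69}{2} - 371} = \frac{1}{- \frac{673}{2}} = - \frac{2}{673}$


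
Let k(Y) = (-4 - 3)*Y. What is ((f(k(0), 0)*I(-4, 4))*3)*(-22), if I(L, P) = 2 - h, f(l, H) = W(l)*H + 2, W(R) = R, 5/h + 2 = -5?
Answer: -2508/7 ≈ -358.29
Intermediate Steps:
h = -5/7 (h = 5/(-2 - 5) = 5/(-7) = 5*(-⅐) = -5/7 ≈ -0.71429)
k(Y) = -7*Y
f(l, H) = 2 + H*l (f(l, H) = l*H + 2 = H*l + 2 = 2 + H*l)
I(L, P) = 19/7 (I(L, P) = 2 - 1*(-5/7) = 2 + 5/7 = 19/7)
((f(k(0), 0)*I(-4, 4))*3)*(-22) = (((2 + 0*(-7*0))*(19/7))*3)*(-22) = (((2 + 0*0)*(19/7))*3)*(-22) = (((2 + 0)*(19/7))*3)*(-22) = ((2*(19/7))*3)*(-22) = ((38/7)*3)*(-22) = (114/7)*(-22) = -2508/7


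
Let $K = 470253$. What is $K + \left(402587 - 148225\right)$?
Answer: $724615$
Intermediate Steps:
$K + \left(402587 - 148225\right) = 470253 + \left(402587 - 148225\right) = 470253 + 254362 = 724615$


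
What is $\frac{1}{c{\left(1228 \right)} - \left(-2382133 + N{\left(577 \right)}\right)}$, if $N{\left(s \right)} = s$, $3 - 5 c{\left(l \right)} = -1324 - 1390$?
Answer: $\frac{5}{11910497} \approx 4.198 \cdot 10^{-7}$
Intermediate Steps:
$c{\left(l \right)} = \frac{2717}{5}$ ($c{\left(l \right)} = \frac{3}{5} - \frac{-1324 - 1390}{5} = \frac{3}{5} - - \frac{2714}{5} = \frac{3}{5} + \frac{2714}{5} = \frac{2717}{5}$)
$\frac{1}{c{\left(1228 \right)} - \left(-2382133 + N{\left(577 \right)}\right)} = \frac{1}{\frac{2717}{5} + \left(2382133 - 577\right)} = \frac{1}{\frac{2717}{5} + 2381556} = \frac{1}{\frac{11910497}{5}} = \frac{5}{11910497}$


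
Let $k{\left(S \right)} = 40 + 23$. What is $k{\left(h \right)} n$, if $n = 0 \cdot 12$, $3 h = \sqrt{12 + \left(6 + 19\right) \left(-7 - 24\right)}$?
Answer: $0$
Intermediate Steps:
$h = \frac{i \sqrt{763}}{3}$ ($h = \frac{\sqrt{12 + \left(6 + 19\right) \left(-7 - 24\right)}}{3} = \frac{\sqrt{12 + 25 \left(-31\right)}}{3} = \frac{\sqrt{12 - 775}}{3} = \frac{\sqrt{-763}}{3} = \frac{i \sqrt{763}}{3} \approx 9.2075 i$)
$n = 0$
$k{\left(S \right)} = 63$
$k{\left(h \right)} n = 63 \cdot 0 = 0$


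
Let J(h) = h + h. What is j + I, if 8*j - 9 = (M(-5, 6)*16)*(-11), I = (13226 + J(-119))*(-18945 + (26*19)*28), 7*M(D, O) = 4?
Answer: -3718828705/56 ≈ -6.6408e+7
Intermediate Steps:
M(D, O) = 4/7 (M(D, O) = (⅐)*4 = 4/7)
J(h) = 2*h
I = -66407644 (I = (13226 + 2*(-119))*(-18945 + (26*19)*28) = (13226 - 238)*(-18945 + 494*28) = 12988*(-18945 + 13832) = 12988*(-5113) = -66407644)
j = -641/56 (j = 9/8 + (((4/7)*16)*(-11))/8 = 9/8 + ((64/7)*(-11))/8 = 9/8 + (⅛)*(-704/7) = 9/8 - 88/7 = -641/56 ≈ -11.446)
j + I = -641/56 - 66407644 = -3718828705/56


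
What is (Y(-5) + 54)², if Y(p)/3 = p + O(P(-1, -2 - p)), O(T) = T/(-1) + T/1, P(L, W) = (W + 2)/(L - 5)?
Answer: 1521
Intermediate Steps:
P(L, W) = (2 + W)/(-5 + L)
O(T) = 0 (O(T) = T*(-1) + T*1 = -T + T = 0)
Y(p) = 3*p (Y(p) = 3*(p + 0) = 3*p)
(Y(-5) + 54)² = (3*(-5) + 54)² = (-15 + 54)² = 39² = 1521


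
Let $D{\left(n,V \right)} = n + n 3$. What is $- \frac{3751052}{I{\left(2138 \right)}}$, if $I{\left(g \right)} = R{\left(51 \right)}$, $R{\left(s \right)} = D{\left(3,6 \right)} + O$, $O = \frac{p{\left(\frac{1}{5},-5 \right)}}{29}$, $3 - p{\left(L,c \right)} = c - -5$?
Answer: $- \frac{108780508}{351} \approx -3.0992 \cdot 10^{5}$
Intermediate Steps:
$D{\left(n,V \right)} = 4 n$ ($D{\left(n,V \right)} = n + 3 n = 4 n$)
$p{\left(L,c \right)} = -2 - c$ ($p{\left(L,c \right)} = 3 - \left(c - -5\right) = 3 - \left(c + 5\right) = 3 - \left(5 + c\right) = -2 - c$)
$O = \frac{3}{29}$ ($O = \frac{-2 - -5}{29} = \left(-2 + 5\right) \frac{1}{29} = 3 \cdot \frac{1}{29} = \frac{3}{29} \approx 0.10345$)
$R{\left(s \right)} = \frac{351}{29}$ ($R{\left(s \right)} = 4 \cdot 3 + \frac{3}{29} = 12 + \frac{3}{29} = \frac{351}{29}$)
$I{\left(g \right)} = \frac{351}{29}$
$- \frac{3751052}{I{\left(2138 \right)}} = - \frac{3751052}{\frac{351}{29}} = \left(-3751052\right) \frac{29}{351} = - \frac{108780508}{351}$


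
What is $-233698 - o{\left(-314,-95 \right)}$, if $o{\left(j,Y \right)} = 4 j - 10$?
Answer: $-232432$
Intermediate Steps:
$o{\left(j,Y \right)} = -10 + 4 j$
$-233698 - o{\left(-314,-95 \right)} = -233698 - \left(-10 + 4 \left(-314\right)\right) = -233698 - \left(-10 - 1256\right) = -233698 - -1266 = -233698 + 1266 = -232432$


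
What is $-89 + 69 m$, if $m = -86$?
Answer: $-6023$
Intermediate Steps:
$-89 + 69 m = -89 + 69 \left(-86\right) = -89 - 5934 = -6023$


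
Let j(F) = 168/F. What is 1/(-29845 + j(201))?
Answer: -67/1999559 ≈ -3.3507e-5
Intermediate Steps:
1/(-29845 + j(201)) = 1/(-29845 + 168/201) = 1/(-29845 + 168*(1/201)) = 1/(-29845 + 56/67) = 1/(-1999559/67) = -67/1999559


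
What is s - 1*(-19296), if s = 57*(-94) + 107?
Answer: 14045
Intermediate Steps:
s = -5251 (s = -5358 + 107 = -5251)
s - 1*(-19296) = -5251 - 1*(-19296) = -5251 + 19296 = 14045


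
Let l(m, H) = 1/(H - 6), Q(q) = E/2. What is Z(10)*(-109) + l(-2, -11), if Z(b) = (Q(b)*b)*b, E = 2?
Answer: -185301/17 ≈ -10900.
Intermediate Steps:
Q(q) = 1 (Q(q) = 2/2 = 2*(½) = 1)
Z(b) = b² (Z(b) = (1*b)*b = b*b = b²)
l(m, H) = 1/(-6 + H)
Z(10)*(-109) + l(-2, -11) = 10²*(-109) + 1/(-6 - 11) = 100*(-109) + 1/(-17) = -10900 - 1/17 = -185301/17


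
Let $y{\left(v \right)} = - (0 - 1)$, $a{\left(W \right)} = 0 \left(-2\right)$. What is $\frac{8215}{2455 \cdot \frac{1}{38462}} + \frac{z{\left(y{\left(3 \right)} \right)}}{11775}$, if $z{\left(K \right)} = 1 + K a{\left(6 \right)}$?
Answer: $\frac{744098352641}{5781525} \approx 1.287 \cdot 10^{5}$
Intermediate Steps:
$a{\left(W \right)} = 0$
$y{\left(v \right)} = 1$ ($y{\left(v \right)} = \left(-1\right) \left(-1\right) = 1$)
$z{\left(K \right)} = 1$ ($z{\left(K \right)} = 1 + K 0 = 1 + 0 = 1$)
$\frac{8215}{2455 \cdot \frac{1}{38462}} + \frac{z{\left(y{\left(3 \right)} \right)}}{11775} = \frac{8215}{2455 \cdot \frac{1}{38462}} + 1 \cdot \frac{1}{11775} = \frac{8215}{\frac{2455}{38462}} + \frac{1}{11775} = 8215 \cdot \frac{38462}{2455} + \frac{1}{11775} = \frac{63193066}{491} + \frac{1}{11775} = \frac{744098352641}{5781525}$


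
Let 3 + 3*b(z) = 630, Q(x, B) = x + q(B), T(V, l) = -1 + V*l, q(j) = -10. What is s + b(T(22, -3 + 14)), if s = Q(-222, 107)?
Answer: -23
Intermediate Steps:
Q(x, B) = -10 + x (Q(x, B) = x - 10 = -10 + x)
b(z) = 209 (b(z) = -1 + (⅓)*630 = -1 + 210 = 209)
s = -232 (s = -10 - 222 = -232)
s + b(T(22, -3 + 14)) = -232 + 209 = -23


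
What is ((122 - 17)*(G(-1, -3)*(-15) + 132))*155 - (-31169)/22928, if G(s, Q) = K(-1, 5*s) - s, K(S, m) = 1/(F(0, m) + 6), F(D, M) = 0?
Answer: 42726072569/22928 ≈ 1.8635e+6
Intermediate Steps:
K(S, m) = ⅙ (K(S, m) = 1/(0 + 6) = 1/6 = ⅙)
G(s, Q) = ⅙ - s
((122 - 17)*(G(-1, -3)*(-15) + 132))*155 - (-31169)/22928 = ((122 - 17)*((⅙ - 1*(-1))*(-15) + 132))*155 - (-31169)/22928 = (105*((⅙ + 1)*(-15) + 132))*155 - (-31169)/22928 = (105*((7/6)*(-15) + 132))*155 - 1*(-31169/22928) = (105*(-35/2 + 132))*155 + 31169/22928 = (105*(229/2))*155 + 31169/22928 = (24045/2)*155 + 31169/22928 = 3726975/2 + 31169/22928 = 42726072569/22928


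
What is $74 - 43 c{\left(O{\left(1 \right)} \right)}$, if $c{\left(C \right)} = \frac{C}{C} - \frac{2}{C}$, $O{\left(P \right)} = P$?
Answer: $117$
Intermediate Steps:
$c{\left(C \right)} = 1 - \frac{2}{C}$
$74 - 43 c{\left(O{\left(1 \right)} \right)} = 74 - 43 \frac{-2 + 1}{1} = 74 - 43 \cdot 1 \left(-1\right) = 74 - -43 = 74 + 43 = 117$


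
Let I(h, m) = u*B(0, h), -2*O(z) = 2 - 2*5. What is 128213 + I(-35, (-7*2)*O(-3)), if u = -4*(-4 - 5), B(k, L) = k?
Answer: 128213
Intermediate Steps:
u = 36 (u = -4*(-9) = 36)
O(z) = 4 (O(z) = -(2 - 2*5)/2 = -(2 - 1*10)/2 = -(2 - 10)/2 = -½*(-8) = 4)
I(h, m) = 0 (I(h, m) = 36*0 = 0)
128213 + I(-35, (-7*2)*O(-3)) = 128213 + 0 = 128213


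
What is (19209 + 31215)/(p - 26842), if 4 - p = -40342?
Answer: 6303/1688 ≈ 3.7340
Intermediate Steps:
p = 40346 (p = 4 - 1*(-40342) = 4 + 40342 = 40346)
(19209 + 31215)/(p - 26842) = (19209 + 31215)/(40346 - 26842) = 50424/13504 = 50424*(1/13504) = 6303/1688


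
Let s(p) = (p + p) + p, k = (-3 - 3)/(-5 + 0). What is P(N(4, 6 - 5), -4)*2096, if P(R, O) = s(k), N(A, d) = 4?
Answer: 37728/5 ≈ 7545.6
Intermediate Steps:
k = 6/5 (k = -6/(-5) = -6*(-⅕) = 6/5 ≈ 1.2000)
s(p) = 3*p (s(p) = 2*p + p = 3*p)
P(R, O) = 18/5 (P(R, O) = 3*(6/5) = 18/5)
P(N(4, 6 - 5), -4)*2096 = (18/5)*2096 = 37728/5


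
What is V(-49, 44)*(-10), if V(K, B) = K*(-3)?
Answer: -1470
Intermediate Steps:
V(K, B) = -3*K
V(-49, 44)*(-10) = -3*(-49)*(-10) = 147*(-10) = -1470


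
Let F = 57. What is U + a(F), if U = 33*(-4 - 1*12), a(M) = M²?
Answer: 2721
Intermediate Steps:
U = -528 (U = 33*(-4 - 12) = 33*(-16) = -528)
U + a(F) = -528 + 57² = -528 + 3249 = 2721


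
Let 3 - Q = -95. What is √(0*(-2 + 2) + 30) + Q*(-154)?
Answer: -15092 + √30 ≈ -15087.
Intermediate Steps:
Q = 98 (Q = 3 - 1*(-95) = 3 + 95 = 98)
√(0*(-2 + 2) + 30) + Q*(-154) = √(0*(-2 + 2) + 30) + 98*(-154) = √(0*0 + 30) - 15092 = √(0 + 30) - 15092 = √30 - 15092 = -15092 + √30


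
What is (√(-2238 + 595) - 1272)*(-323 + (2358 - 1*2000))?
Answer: -44520 + 35*I*√1643 ≈ -44520.0 + 1418.7*I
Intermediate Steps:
(√(-2238 + 595) - 1272)*(-323 + (2358 - 1*2000)) = (√(-1643) - 1272)*(-323 + (2358 - 2000)) = (I*√1643 - 1272)*(-323 + 358) = (-1272 + I*√1643)*35 = -44520 + 35*I*√1643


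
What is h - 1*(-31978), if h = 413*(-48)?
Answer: 12154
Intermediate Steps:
h = -19824
h - 1*(-31978) = -19824 - 1*(-31978) = -19824 + 31978 = 12154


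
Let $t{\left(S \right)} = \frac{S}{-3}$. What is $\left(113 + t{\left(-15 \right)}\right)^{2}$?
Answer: $13924$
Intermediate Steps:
$t{\left(S \right)} = - \frac{S}{3}$ ($t{\left(S \right)} = S \left(- \frac{1}{3}\right) = - \frac{S}{3}$)
$\left(113 + t{\left(-15 \right)}\right)^{2} = \left(113 - -5\right)^{2} = \left(113 + 5\right)^{2} = 118^{2} = 13924$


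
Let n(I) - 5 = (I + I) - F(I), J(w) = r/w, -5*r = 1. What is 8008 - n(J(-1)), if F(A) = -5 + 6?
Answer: 40018/5 ≈ 8003.6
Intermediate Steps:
F(A) = 1
r = -⅕ (r = -⅕*1 = -⅕ ≈ -0.20000)
J(w) = -1/(5*w)
n(I) = 4 + 2*I (n(I) = 5 + ((I + I) - 1*1) = 5 + (2*I - 1) = 5 + (-1 + 2*I) = 4 + 2*I)
8008 - n(J(-1)) = 8008 - (4 + 2*(-⅕/(-1))) = 8008 - (4 + 2*(-⅕*(-1))) = 8008 - (4 + 2*(⅕)) = 8008 - (4 + ⅖) = 8008 - 1*22/5 = 8008 - 22/5 = 40018/5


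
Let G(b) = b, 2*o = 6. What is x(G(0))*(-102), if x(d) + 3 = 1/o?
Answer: 272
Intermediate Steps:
o = 3 (o = (1/2)*6 = 3)
x(d) = -8/3 (x(d) = -3 + 1/3 = -8/3)
x(G(0))*(-102) = -8/3*(-102) = 272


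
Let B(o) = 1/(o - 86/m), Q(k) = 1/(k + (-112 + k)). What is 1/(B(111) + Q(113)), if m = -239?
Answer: 3034110/53861 ≈ 56.332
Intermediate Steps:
Q(k) = 1/(-112 + 2*k)
B(o) = 1/(86/239 + o) (B(o) = 1/(o - 86/(-239)) = 1/(o - 86*(-1/239)) = 1/(o + 86/239) = 1/(86/239 + o))
1/(B(111) + Q(113)) = 1/(239/(86 + 239*111) + 1/(2*(-56 + 113))) = 1/(239/(86 + 26529) + (1/2)/57) = 1/(239/26615 + (1/2)*(1/57)) = 1/(239*(1/26615) + 1/114) = 1/(239/26615 + 1/114) = 1/(53861/3034110) = 3034110/53861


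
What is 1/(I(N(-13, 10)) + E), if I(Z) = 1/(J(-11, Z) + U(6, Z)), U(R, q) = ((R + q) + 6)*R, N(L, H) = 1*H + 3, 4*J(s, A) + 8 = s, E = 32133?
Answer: 581/18669277 ≈ 3.1121e-5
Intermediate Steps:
J(s, A) = -2 + s/4
N(L, H) = 3 + H (N(L, H) = H + 3 = 3 + H)
U(R, q) = R*(6 + R + q) (U(R, q) = (6 + R + q)*R = R*(6 + R + q))
I(Z) = 1/(269/4 + 6*Z) (I(Z) = 1/((-2 + (¼)*(-11)) + 6*(6 + 6 + Z)) = 1/((-2 - 11/4) + 6*(12 + Z)) = 1/(-19/4 + (72 + 6*Z)) = 1/(269/4 + 6*Z))
1/(I(N(-13, 10)) + E) = 1/(4/(269 + 24*(3 + 10)) + 32133) = 1/(4/(269 + 24*13) + 32133) = 1/(4/(269 + 312) + 32133) = 1/(4/581 + 32133) = 1/(18669277/581) = 581/18669277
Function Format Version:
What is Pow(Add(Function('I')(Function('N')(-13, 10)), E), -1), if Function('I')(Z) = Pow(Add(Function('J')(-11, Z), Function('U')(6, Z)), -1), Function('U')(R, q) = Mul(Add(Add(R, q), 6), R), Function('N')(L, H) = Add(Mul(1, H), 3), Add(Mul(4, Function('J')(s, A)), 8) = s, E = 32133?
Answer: Rational(581, 18669277) ≈ 3.1121e-5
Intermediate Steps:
Function('J')(s, A) = Add(-2, Mul(Rational(1, 4), s))
Function('N')(L, H) = Add(3, H) (Function('N')(L, H) = Add(H, 3) = Add(3, H))
Function('U')(R, q) = Mul(R, Add(6, R, q)) (Function('U')(R, q) = Mul(Add(6, R, q), R) = Mul(R, Add(6, R, q)))
Function('I')(Z) = Pow(Add(Rational(269, 4), Mul(6, Z)), -1) (Function('I')(Z) = Pow(Add(Add(-2, Mul(Rational(1, 4), -11)), Mul(6, Add(6, 6, Z))), -1) = Pow(Add(Add(-2, Rational(-11, 4)), Mul(6, Add(12, Z))), -1) = Pow(Add(Rational(-19, 4), Add(72, Mul(6, Z))), -1) = Pow(Add(Rational(269, 4), Mul(6, Z)), -1))
Pow(Add(Function('I')(Function('N')(-13, 10)), E), -1) = Pow(Add(Mul(4, Pow(Add(269, Mul(24, Add(3, 10))), -1)), 32133), -1) = Pow(Add(Mul(4, Pow(Add(269, Mul(24, 13)), -1)), 32133), -1) = Pow(Add(Mul(4, Pow(Add(269, 312), -1)), 32133), -1) = Pow(Add(Mul(4, Pow(581, -1)), 32133), -1) = Pow(Add(Mul(4, Rational(1, 581)), 32133), -1) = Pow(Add(Rational(4, 581), 32133), -1) = Pow(Rational(18669277, 581), -1) = Rational(581, 18669277)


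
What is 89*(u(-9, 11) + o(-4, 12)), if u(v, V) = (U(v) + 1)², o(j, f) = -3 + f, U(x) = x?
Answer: 6497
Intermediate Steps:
u(v, V) = (1 + v)² (u(v, V) = (v + 1)² = (1 + v)²)
89*(u(-9, 11) + o(-4, 12)) = 89*((1 - 9)² + (-3 + 12)) = 89*((-8)² + 9) = 89*(64 + 9) = 89*73 = 6497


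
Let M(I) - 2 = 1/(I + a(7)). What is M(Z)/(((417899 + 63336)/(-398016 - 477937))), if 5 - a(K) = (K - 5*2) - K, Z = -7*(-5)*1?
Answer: -88471253/24061750 ≈ -3.6768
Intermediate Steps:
Z = 35 (Z = 35*1 = 35)
a(K) = 15 (a(K) = 5 - ((K - 5*2) - K) = 5 - ((K - 10) - K) = 5 - ((-10 + K) - K) = 5 - 1*(-10) = 5 + 10 = 15)
M(I) = 2 + 1/(15 + I) (M(I) = 2 + 1/(I + 15) = 2 + 1/(15 + I))
M(Z)/(((417899 + 63336)/(-398016 - 477937))) = ((31 + 2*35)/(15 + 35))/(((417899 + 63336)/(-398016 - 477937))) = ((31 + 70)/50)/((481235/(-875953))) = ((1/50)*101)/((481235*(-1/875953))) = 101/(50*(-481235/875953)) = (101/50)*(-875953/481235) = -88471253/24061750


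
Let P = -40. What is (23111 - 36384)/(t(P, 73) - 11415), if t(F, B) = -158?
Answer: 13273/11573 ≈ 1.1469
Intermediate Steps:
(23111 - 36384)/(t(P, 73) - 11415) = (23111 - 36384)/(-158 - 11415) = -13273/(-11573) = -13273*(-1/11573) = 13273/11573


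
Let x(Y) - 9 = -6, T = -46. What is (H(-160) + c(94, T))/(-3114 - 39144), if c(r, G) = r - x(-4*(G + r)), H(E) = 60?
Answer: -151/42258 ≈ -0.0035733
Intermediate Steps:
x(Y) = 3 (x(Y) = 9 - 6 = 3)
c(r, G) = -3 + r (c(r, G) = r - 1*3 = r - 3 = -3 + r)
(H(-160) + c(94, T))/(-3114 - 39144) = (60 + (-3 + 94))/(-3114 - 39144) = (60 + 91)/(-42258) = 151*(-1/42258) = -151/42258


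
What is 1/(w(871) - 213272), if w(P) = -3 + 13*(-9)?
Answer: -1/213392 ≈ -4.6862e-6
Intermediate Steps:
w(P) = -120 (w(P) = -3 - 117 = -120)
1/(w(871) - 213272) = 1/(-120 - 213272) = 1/(-213392) = -1/213392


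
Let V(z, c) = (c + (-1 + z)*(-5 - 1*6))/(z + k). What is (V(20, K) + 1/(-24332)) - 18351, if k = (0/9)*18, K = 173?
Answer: -2232801653/121660 ≈ -18353.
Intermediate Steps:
k = 0 (k = (0*(⅑))*18 = 0*18 = 0)
V(z, c) = (11 + c - 11*z)/z (V(z, c) = (c + (-1 + z)*(-5 - 1*6))/(z + 0) = (c + (-1 + z)*(-5 - 6))/z = (c + (-1 + z)*(-11))/z = (c + (11 - 11*z))/z = (11 + c - 11*z)/z)
(V(20, K) + 1/(-24332)) - 18351 = ((11 + 173 - 11*20)/20 + 1/(-24332)) - 18351 = ((11 + 173 - 220)/20 - 1/24332) - 18351 = ((1/20)*(-36) - 1/24332) - 18351 = (-9/5 - 1/24332) - 18351 = -218993/121660 - 18351 = -2232801653/121660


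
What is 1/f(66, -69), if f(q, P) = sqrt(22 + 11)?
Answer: sqrt(33)/33 ≈ 0.17408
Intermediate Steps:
f(q, P) = sqrt(33)
1/f(66, -69) = 1/(sqrt(33)) = sqrt(33)/33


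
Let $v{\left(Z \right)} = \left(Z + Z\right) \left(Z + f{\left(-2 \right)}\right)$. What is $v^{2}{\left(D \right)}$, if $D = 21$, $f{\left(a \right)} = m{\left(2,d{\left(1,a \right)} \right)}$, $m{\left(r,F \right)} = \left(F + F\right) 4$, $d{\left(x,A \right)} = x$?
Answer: $1483524$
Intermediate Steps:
$m{\left(r,F \right)} = 8 F$ ($m{\left(r,F \right)} = 2 F 4 = 8 F$)
$f{\left(a \right)} = 8$ ($f{\left(a \right)} = 8 \cdot 1 = 8$)
$v{\left(Z \right)} = 2 Z \left(8 + Z\right)$ ($v{\left(Z \right)} = \left(Z + Z\right) \left(Z + 8\right) = 2 Z \left(8 + Z\right)$)
$v^{2}{\left(D \right)} = \left(2 \cdot 21 \left(8 + 21\right)\right)^{2} = \left(2 \cdot 21 \cdot 29\right)^{2} = 1218^{2} = 1483524$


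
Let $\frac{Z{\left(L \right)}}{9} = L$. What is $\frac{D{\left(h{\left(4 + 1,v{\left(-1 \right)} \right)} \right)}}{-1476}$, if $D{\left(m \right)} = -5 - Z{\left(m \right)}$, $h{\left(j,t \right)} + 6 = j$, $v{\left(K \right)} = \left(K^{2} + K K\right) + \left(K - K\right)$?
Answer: $- \frac{1}{369} \approx -0.00271$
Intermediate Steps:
$Z{\left(L \right)} = 9 L$
$v{\left(K \right)} = 2 K^{2}$ ($v{\left(K \right)} = \left(K^{2} + K^{2}\right) + 0 = 2 K^{2} + 0 = 2 K^{2}$)
$h{\left(j,t \right)} = -6 + j$
$D{\left(m \right)} = -5 - 9 m$
$\frac{D{\left(h{\left(4 + 1,v{\left(-1 \right)} \right)} \right)}}{-1476} = \frac{-5 - 9 \left(-6 + \left(4 + 1\right)\right)}{-1476} = \left(-5 - 9 \left(-6 + 5\right)\right) \left(- \frac{1}{1476}\right) = \left(-5 - -9\right) \left(- \frac{1}{1476}\right) = \left(-5 + 9\right) \left(- \frac{1}{1476}\right) = 4 \left(- \frac{1}{1476}\right) = - \frac{1}{369}$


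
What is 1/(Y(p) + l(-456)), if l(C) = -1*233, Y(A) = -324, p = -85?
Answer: -1/557 ≈ -0.0017953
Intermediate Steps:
l(C) = -233
1/(Y(p) + l(-456)) = 1/(-324 - 233) = 1/(-557) = -1/557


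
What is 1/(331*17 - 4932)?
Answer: 1/695 ≈ 0.0014388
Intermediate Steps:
1/(331*17 - 4932) = 1/(5627 - 4932) = 1/695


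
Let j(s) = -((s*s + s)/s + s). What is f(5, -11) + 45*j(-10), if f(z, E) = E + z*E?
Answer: 789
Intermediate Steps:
f(z, E) = E + E*z
j(s) = -s - (s + s²)/s (j(s) = -((s² + s)/s + s) = -((s + s²)/s + s) = -(s + (s + s²)/s) = -s - (s + s²)/s)
f(5, -11) + 45*j(-10) = -11*(1 + 5) + 45*(-1 - 2*(-10)) = -11*6 + 45*(-1 + 20) = -66 + 45*19 = -66 + 855 = 789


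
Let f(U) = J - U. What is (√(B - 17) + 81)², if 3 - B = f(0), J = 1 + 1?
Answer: 6545 + 648*I ≈ 6545.0 + 648.0*I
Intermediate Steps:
J = 2
f(U) = 2 - U
B = 1 (B = 3 - (2 - 1*0) = 3 - (2 + 0) = 3 - 1*2 = 3 - 2 = 1)
(√(B - 17) + 81)² = (√(1 - 17) + 81)² = (√(-16) + 81)² = (4*I + 81)² = (81 + 4*I)²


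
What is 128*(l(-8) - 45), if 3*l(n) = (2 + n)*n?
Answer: -3712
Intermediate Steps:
l(n) = n*(2 + n)/3 (l(n) = ((2 + n)*n)/3 = (n*(2 + n))/3 = n*(2 + n)/3)
128*(l(-8) - 45) = 128*((⅓)*(-8)*(2 - 8) - 45) = 128*((⅓)*(-8)*(-6) - 45) = 128*(16 - 45) = 128*(-29) = -3712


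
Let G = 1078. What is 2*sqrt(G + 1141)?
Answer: 2*sqrt(2219) ≈ 94.213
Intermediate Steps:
2*sqrt(G + 1141) = 2*sqrt(1078 + 1141) = 2*sqrt(2219)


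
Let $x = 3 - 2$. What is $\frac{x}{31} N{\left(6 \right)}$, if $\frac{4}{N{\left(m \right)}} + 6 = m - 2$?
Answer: $- \frac{2}{31} \approx -0.064516$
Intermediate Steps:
$N{\left(m \right)} = \frac{4}{-8 + m}$ ($N{\left(m \right)} = \frac{4}{-6 + \left(m - 2\right)} = \frac{4}{-6 + \left(-2 + m\right)} = \frac{4}{-8 + m}$)
$x = 1$ ($x = 3 - 2 = 1$)
$\frac{x}{31} N{\left(6 \right)} = \frac{1}{31} \cdot 1 \frac{4}{-8 + 6} = \frac{1}{31} \cdot 1 \frac{4}{-2} = \frac{4 \left(- \frac{1}{2}\right)}{31} = \frac{1}{31} \left(-2\right) = - \frac{2}{31}$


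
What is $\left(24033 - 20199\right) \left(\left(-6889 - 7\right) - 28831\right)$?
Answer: $-136977318$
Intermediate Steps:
$\left(24033 - 20199\right) \left(\left(-6889 - 7\right) - 28831\right) = 3834 \left(-6896 - 28831\right) = 3834 \left(-35727\right) = -136977318$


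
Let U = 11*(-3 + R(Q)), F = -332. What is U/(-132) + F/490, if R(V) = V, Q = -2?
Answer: -767/2940 ≈ -0.26088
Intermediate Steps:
U = -55 (U = 11*(-3 - 2) = 11*(-5) = -55)
U/(-132) + F/490 = -55/(-132) - 332/490 = -55*(-1/132) - 332*1/490 = 5/12 - 166/245 = -767/2940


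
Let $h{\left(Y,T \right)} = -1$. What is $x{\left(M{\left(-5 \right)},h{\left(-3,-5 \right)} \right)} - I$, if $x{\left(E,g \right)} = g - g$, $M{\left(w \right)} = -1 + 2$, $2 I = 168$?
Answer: $-84$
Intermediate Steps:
$I = 84$ ($I = \frac{1}{2} \cdot 168 = 84$)
$M{\left(w \right)} = 1$
$x{\left(E,g \right)} = 0$
$x{\left(M{\left(-5 \right)},h{\left(-3,-5 \right)} \right)} - I = 0 - 84 = -84$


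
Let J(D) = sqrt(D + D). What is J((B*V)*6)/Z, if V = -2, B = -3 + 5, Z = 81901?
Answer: 4*I*sqrt(3)/81901 ≈ 8.4592e-5*I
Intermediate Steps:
B = 2
J(D) = sqrt(2)*sqrt(D) (J(D) = sqrt(2*D) = sqrt(2)*sqrt(D))
J((B*V)*6)/Z = (sqrt(2)*sqrt((2*(-2))*6))/81901 = (sqrt(2)*sqrt(-4*6))*(1/81901) = (sqrt(2)*sqrt(-24))*(1/81901) = (sqrt(2)*(2*I*sqrt(6)))*(1/81901) = (4*I*sqrt(3))*(1/81901) = 4*I*sqrt(3)/81901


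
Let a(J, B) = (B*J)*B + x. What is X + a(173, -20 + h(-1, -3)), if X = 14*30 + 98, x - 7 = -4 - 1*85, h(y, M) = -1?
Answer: 76729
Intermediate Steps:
x = -82 (x = 7 + (-4 - 1*85) = 7 + (-4 - 85) = 7 - 89 = -82)
a(J, B) = -82 + J*B² (a(J, B) = (B*J)*B - 82 = J*B² - 82 = -82 + J*B²)
X = 518 (X = 420 + 98 = 518)
X + a(173, -20 + h(-1, -3)) = 518 + (-82 + 173*(-20 - 1)²) = 518 + (-82 + 173*(-21)²) = 518 + (-82 + 173*441) = 518 + (-82 + 76293) = 518 + 76211 = 76729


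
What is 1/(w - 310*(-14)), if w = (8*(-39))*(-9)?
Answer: 1/7148 ≈ 0.00013990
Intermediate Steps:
w = 2808 (w = -312*(-9) = 2808)
1/(w - 310*(-14)) = 1/(2808 - 310*(-14)) = 1/(2808 + 4340) = 1/7148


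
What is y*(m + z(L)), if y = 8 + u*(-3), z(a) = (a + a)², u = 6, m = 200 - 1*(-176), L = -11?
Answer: -8600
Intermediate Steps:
m = 376 (m = 200 + 176 = 376)
z(a) = 4*a² (z(a) = (2*a)² = 4*a²)
y = -10 (y = 8 + 6*(-3) = 8 - 18 = -10)
y*(m + z(L)) = -10*(376 + 4*(-11)²) = -10*(376 + 4*121) = -10*(376 + 484) = -10*860 = -8600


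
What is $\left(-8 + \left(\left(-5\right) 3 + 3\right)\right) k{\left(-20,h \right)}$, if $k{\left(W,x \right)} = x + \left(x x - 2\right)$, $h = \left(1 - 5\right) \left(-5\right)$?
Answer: $-8360$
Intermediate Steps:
$h = 20$ ($h = \left(-4\right) \left(-5\right) = 20$)
$k{\left(W,x \right)} = -2 + x + x^{2}$ ($k{\left(W,x \right)} = x + \left(x^{2} - 2\right) = x + \left(-2 + x^{2}\right) = -2 + x + x^{2}$)
$\left(-8 + \left(\left(-5\right) 3 + 3\right)\right) k{\left(-20,h \right)} = \left(-8 + \left(\left(-5\right) 3 + 3\right)\right) \left(-2 + 20 + 20^{2}\right) = \left(-8 + \left(-15 + 3\right)\right) \left(-2 + 20 + 400\right) = \left(-8 - 12\right) 418 = \left(-20\right) 418 = -8360$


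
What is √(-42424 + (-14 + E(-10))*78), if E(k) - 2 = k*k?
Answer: 2*I*√8890 ≈ 188.57*I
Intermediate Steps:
E(k) = 2 + k² (E(k) = 2 + k*k = 2 + k²)
√(-42424 + (-14 + E(-10))*78) = √(-42424 + (-14 + (2 + (-10)²))*78) = √(-42424 + (-14 + (2 + 100))*78) = √(-42424 + (-14 + 102)*78) = √(-42424 + 88*78) = √(-42424 + 6864) = √(-35560) = 2*I*√8890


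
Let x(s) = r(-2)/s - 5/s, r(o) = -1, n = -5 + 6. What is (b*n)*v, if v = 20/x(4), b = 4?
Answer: -160/3 ≈ -53.333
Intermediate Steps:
n = 1
x(s) = -6/s (x(s) = -1/s - 5/s = -6/s)
v = -40/3 (v = 20/((-6/4)) = 20/((-6*¼)) = 20/(-3/2) = 20*(-⅔) = -40/3 ≈ -13.333)
(b*n)*v = (4*1)*(-40/3) = 4*(-40/3) = -160/3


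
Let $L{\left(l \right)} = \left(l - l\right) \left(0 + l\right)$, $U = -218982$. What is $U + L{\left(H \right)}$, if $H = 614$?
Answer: $-218982$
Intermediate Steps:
$L{\left(l \right)} = 0$ ($L{\left(l \right)} = 0 l = 0$)
$U + L{\left(H \right)} = -218982 + 0 = -218982$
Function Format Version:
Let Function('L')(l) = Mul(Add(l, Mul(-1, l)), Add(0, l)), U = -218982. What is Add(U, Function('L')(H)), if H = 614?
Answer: -218982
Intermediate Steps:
Function('L')(l) = 0 (Function('L')(l) = Mul(0, l) = 0)
Add(U, Function('L')(H)) = Add(-218982, 0) = -218982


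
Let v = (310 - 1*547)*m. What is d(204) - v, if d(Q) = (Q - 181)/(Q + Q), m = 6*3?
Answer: 1740551/408 ≈ 4266.1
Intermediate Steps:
m = 18
d(Q) = (-181 + Q)/(2*Q) (d(Q) = (-181 + Q)/((2*Q)) = (-181 + Q)*(1/(2*Q)) = (-181 + Q)/(2*Q))
v = -4266 (v = (310 - 1*547)*18 = (310 - 547)*18 = -237*18 = -4266)
d(204) - v = (½)*(-181 + 204)/204 - 1*(-4266) = (½)*(1/204)*23 + 4266 = 23/408 + 4266 = 1740551/408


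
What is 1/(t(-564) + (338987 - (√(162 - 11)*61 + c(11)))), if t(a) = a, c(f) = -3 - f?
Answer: 338437/114539041098 + 61*√151/114539041098 ≈ 2.9613e-6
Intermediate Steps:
1/(t(-564) + (338987 - (√(162 - 11)*61 + c(11)))) = 1/(-564 + (338987 - (√(162 - 11)*61 + (-3 - 1*11)))) = 1/(-564 + (338987 - (√151*61 + (-3 - 11)))) = 1/(-564 + (338987 - (61*√151 - 14))) = 1/(-564 + (338987 - (-14 + 61*√151))) = 1/(-564 + (338987 + (14 - 61*√151))) = 1/(-564 + (339001 - 61*√151)) = 1/(338437 - 61*√151)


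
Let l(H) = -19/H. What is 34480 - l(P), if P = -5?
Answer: 172381/5 ≈ 34476.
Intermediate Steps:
34480 - l(P) = 34480 - (-19)/(-5) = 34480 - (-19)*(-1)/5 = 34480 - 1*19/5 = 34480 - 19/5 = 172381/5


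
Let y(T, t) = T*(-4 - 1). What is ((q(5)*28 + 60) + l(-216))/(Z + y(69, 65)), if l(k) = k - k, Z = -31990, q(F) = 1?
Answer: -88/32335 ≈ -0.0027215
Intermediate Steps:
l(k) = 0
y(T, t) = -5*T (y(T, t) = T*(-5) = -5*T)
((q(5)*28 + 60) + l(-216))/(Z + y(69, 65)) = ((1*28 + 60) + 0)/(-31990 - 5*69) = ((28 + 60) + 0)/(-31990 - 345) = (88 + 0)/(-32335) = 88*(-1/32335) = -88/32335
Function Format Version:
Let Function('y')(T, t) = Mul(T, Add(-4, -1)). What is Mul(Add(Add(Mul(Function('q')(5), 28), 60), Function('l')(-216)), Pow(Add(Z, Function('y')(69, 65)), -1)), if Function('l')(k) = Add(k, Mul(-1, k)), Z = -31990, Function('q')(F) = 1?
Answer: Rational(-88, 32335) ≈ -0.0027215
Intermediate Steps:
Function('l')(k) = 0
Function('y')(T, t) = Mul(-5, T) (Function('y')(T, t) = Mul(T, -5) = Mul(-5, T))
Mul(Add(Add(Mul(Function('q')(5), 28), 60), Function('l')(-216)), Pow(Add(Z, Function('y')(69, 65)), -1)) = Mul(Add(Add(Mul(1, 28), 60), 0), Pow(Add(-31990, Mul(-5, 69)), -1)) = Mul(Add(Add(28, 60), 0), Pow(Add(-31990, -345), -1)) = Mul(Add(88, 0), Pow(-32335, -1)) = Mul(88, Rational(-1, 32335)) = Rational(-88, 32335)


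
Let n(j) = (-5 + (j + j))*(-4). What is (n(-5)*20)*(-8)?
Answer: -9600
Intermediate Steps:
n(j) = 20 - 8*j (n(j) = (-5 + 2*j)*(-4) = 20 - 8*j)
(n(-5)*20)*(-8) = ((20 - 8*(-5))*20)*(-8) = ((20 + 40)*20)*(-8) = (60*20)*(-8) = 1200*(-8) = -9600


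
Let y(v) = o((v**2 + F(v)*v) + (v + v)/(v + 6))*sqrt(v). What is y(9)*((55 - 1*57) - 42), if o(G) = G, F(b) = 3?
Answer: -72072/5 ≈ -14414.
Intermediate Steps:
y(v) = sqrt(v)*(v**2 + 3*v + 2*v/(6 + v)) (y(v) = ((v**2 + 3*v) + (v + v)/(v + 6))*sqrt(v) = ((v**2 + 3*v) + (2*v)/(6 + v))*sqrt(v) = ((v**2 + 3*v) + 2*v/(6 + v))*sqrt(v) = (v**2 + 3*v + 2*v/(6 + v))*sqrt(v) = sqrt(v)*(v**2 + 3*v + 2*v/(6 + v)))
y(9)*((55 - 1*57) - 42) = (9**(3/2)*(2 + (3 + 9)*(6 + 9))/(6 + 9))*((55 - 1*57) - 42) = (27*(2 + 12*15)/15)*((55 - 57) - 42) = (27*(1/15)*(2 + 180))*(-2 - 42) = (27*(1/15)*182)*(-44) = (1638/5)*(-44) = -72072/5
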